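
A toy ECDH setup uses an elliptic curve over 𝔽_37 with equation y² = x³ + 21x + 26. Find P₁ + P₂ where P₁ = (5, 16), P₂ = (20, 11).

(5, 16) + (20, 11). λ = (11 - 16)/(20 - 5) ≡ 32/15 mod 37. 15⁻¹ ≡ 5 (mod 37) since 15·5 = 75 ≡ 1, so λ ≡ 12.
  x = λ² - 5 - 20 = 144 - 25 ≡ 8; y = λ·(5 - 8) - 16 ≡ 22. → (8, 22)

(8, 22)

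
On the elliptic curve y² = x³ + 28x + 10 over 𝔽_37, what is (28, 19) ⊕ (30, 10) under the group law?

(28, 19) + (30, 10). λ = (10 - 19)/(30 - 28) ≡ 28/2 mod 37. 2⁻¹ ≡ 19 (mod 37), so λ ≡ 14.
  x = λ² - 28 - 30 = 196 - 58 ≡ 27; y = λ·(28 - 27) - 19 ≡ 32. → (27, 32)

(27, 32)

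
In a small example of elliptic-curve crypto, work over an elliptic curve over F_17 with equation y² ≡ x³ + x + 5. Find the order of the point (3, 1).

2P: tangent at (3, 1): λ = (3·3² + 1)/(2·1) ≡ 11/2. 2⁻¹ ≡ 9 (mod 17), so λ ≡ 11·9 ≡ 14.
  x = λ² - 3 - 3 = 196 - 6 ≡ 3; y = λ·(3 - 3) - 1 ≡ 16. → (3, 16)
3P: (3, 16) + (3, 1): same x and y₁ ≡ -y₂, so the sum is O.
3P = O, so the order is 3.

3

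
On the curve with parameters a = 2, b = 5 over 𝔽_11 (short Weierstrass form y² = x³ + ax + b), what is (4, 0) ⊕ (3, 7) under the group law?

(9, 2)

(4, 0) + (3, 7). λ = (7 - 0)/(3 - 4) ≡ 7/10 mod 11. 10⁻¹ ≡ 10 (mod 11), so λ ≡ 4.
  x = λ² - 4 - 3 = 16 - 7 ≡ 9; y = λ·(4 - 9) - 0 ≡ 2. → (9, 2)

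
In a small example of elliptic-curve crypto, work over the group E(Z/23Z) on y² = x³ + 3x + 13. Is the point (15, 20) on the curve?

y² = 20² ≡ 9; x³ + 3x + 13 = 3433 ≡ 6 (mod 23). 9 ≠ 6.

no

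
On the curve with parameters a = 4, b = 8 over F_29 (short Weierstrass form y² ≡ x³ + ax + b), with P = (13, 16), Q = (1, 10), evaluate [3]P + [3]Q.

(2, 13)

First 3P:
Repeated addition: build up to 3P.
2P: tangent at (13, 16): λ = (3·13² + 4)/(2·16) ≡ 18/3. 3⁻¹ ≡ 10 (mod 29) since 3·10 = 30 ≡ 1, so λ ≡ 18·10 ≡ 6.
  x = λ² - 13 - 13 = 36 - 26 ≡ 10; y = λ·(13 - 10) - 16 ≡ 2. → (10, 2)
3P: (10, 2) + (13, 16). λ = (16 - 2)/(13 - 10) ≡ 14/3 mod 29. 3⁻¹ ≡ 10 (mod 29) since 3·10 = 30 ≡ 1, so λ ≡ 24.
  x = λ² - 10 - 13 = 576 - 23 ≡ 2; y = λ·(10 - 2) - 2 ≡ 16. → (2, 16)
3P = (2, 16).
Next 3Q:
Repeated addition: build up to 3Q.
2Q: tangent at (1, 10): λ = (3·1² + 4)/(2·10) ≡ 7/20. 20⁻¹ ≡ 16 (mod 29) since 20·16 = 320 ≡ 1, so λ ≡ 7·16 ≡ 25.
  x = λ² - 1 - 1 = 625 - 2 ≡ 14; y = λ·(1 - 14) - 10 ≡ 13. → (14, 13)
3Q: (14, 13) + (1, 10). λ = (10 - 13)/(1 - 14) ≡ 26/16 mod 29. 16⁻¹ ≡ 20 (mod 29) since 16·20 = 320 ≡ 1, so λ ≡ 27.
  x = λ² - 14 - 1 = 729 - 15 ≡ 18; y = λ·(14 - 18) - 13 ≡ 24. → (18, 24)
3Q = (18, 24).
Finally 3P + 3Q:
(2, 16) + (18, 24). λ = (24 - 16)/(18 - 2) ≡ 8/16 mod 29. 16⁻¹ ≡ 20 (mod 29), so λ ≡ 15.
  x = λ² - 2 - 18 = 225 - 20 ≡ 2; y = λ·(2 - 2) - 16 ≡ 13. → (2, 13)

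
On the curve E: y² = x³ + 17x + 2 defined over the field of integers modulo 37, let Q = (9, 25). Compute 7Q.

Double-and-add on 7 = (111)₂. Start with Q = (9, 25) for the leading 1-bit.
double: tangent at (9, 25): λ = (3·9² + 17)/(2·25) ≡ 1/13. 13⁻¹ ≡ 20 (mod 37), so λ ≡ 1·20 ≡ 20.
  x = λ² - 9 - 9 = 400 - 18 ≡ 12; y = λ·(9 - 12) - 25 ≡ 26. → (12, 26)
add Q: (12, 26) + (9, 25). λ = (25 - 26)/(9 - 12) ≡ 36/34 mod 37. 34⁻¹ ≡ 12 (mod 37), so λ ≡ 25.
  x = λ² - 12 - 9 = 625 - 21 ≡ 12; y = λ·(12 - 12) - 26 ≡ 11. → (12, 11)
double: tangent at (12, 11): λ = (3·12² + 17)/(2·11) ≡ 5/22. 22⁻¹ ≡ 32 (mod 37) since 22·32 = 704 ≡ 1, so λ ≡ 5·32 ≡ 12.
  x = λ² - 12 - 12 = 144 - 24 ≡ 9; y = λ·(12 - 9) - 11 ≡ 25. → (9, 25)
add Q: tangent at (9, 25): λ = (3·9² + 17)/(2·25) ≡ 1/13. 13⁻¹ ≡ 20 (mod 37) since 13·20 = 260 ≡ 1, so λ ≡ 1·20 ≡ 20.
  x = λ² - 9 - 9 = 400 - 18 ≡ 12; y = λ·(9 - 12) - 25 ≡ 26. → (12, 26)

(12, 26)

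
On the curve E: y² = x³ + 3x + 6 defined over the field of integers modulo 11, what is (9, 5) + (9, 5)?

(9, 6)

tangent at (9, 5): λ = (3·9² + 3)/(2·5) ≡ 4/10. 10⁻¹ ≡ 10 (mod 11) since 10·10 = 100 ≡ 1, so λ ≡ 4·10 ≡ 7.
  x = λ² - 9 - 9 = 49 - 18 ≡ 9; y = λ·(9 - 9) - 5 ≡ 6. → (9, 6)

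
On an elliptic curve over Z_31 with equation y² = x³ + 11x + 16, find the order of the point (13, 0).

2P: (13, 0) + (13, 0): same x and y₁ ≡ -y₂, so the sum is ∞.
2P = ∞, so the order is 2.

2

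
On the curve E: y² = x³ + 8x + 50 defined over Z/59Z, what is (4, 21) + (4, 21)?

tangent at (4, 21): λ = (3·4² + 8)/(2·21) ≡ 56/42. 42⁻¹ ≡ 52 (mod 59) since 42·52 = 2184 ≡ 1, so λ ≡ 56·52 ≡ 21.
  x = λ² - 4 - 4 = 441 - 8 ≡ 20; y = λ·(4 - 20) - 21 ≡ 56. → (20, 56)

(20, 56)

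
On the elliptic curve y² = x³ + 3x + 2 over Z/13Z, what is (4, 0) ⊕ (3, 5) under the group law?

(4, 0) + (3, 5). λ = (5 - 0)/(3 - 4) ≡ 5/12 mod 13. 12⁻¹ ≡ 12 (mod 13), so λ ≡ 8.
  x = λ² - 4 - 3 = 64 - 7 ≡ 5; y = λ·(4 - 5) - 0 ≡ 5. → (5, 5)

(5, 5)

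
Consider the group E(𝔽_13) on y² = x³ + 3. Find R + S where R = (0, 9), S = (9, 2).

(0, 9) + (9, 2). λ = (2 - 9)/(9 - 0) ≡ 6/9 mod 13. 9⁻¹ ≡ 3 (mod 13) since 9·3 = 27 ≡ 1, so λ ≡ 5.
  x = λ² - 0 - 9 = 25 - 9 ≡ 3; y = λ·(0 - 3) - 9 ≡ 2. → (3, 2)

(3, 2)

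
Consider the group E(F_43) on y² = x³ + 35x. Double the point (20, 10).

tangent at (20, 10): λ = (3·20² + 35)/(2·10) ≡ 31/20. 20⁻¹ ≡ 28 (mod 43) since 20·28 = 560 ≡ 1, so λ ≡ 31·28 ≡ 8.
  x = λ² - 20 - 20 = 64 - 40 ≡ 24; y = λ·(20 - 24) - 10 ≡ 1. → (24, 1)

(24, 1)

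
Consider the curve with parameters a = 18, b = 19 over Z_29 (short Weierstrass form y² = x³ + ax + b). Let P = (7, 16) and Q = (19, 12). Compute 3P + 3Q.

First 3P:
Repeated addition: build up to 3P.
2P: tangent at (7, 16): λ = (3·7² + 18)/(2·16) ≡ 20/3. 3⁻¹ ≡ 10 (mod 29) since 3·10 = 30 ≡ 1, so λ ≡ 20·10 ≡ 26.
  x = λ² - 7 - 7 = 676 - 14 ≡ 24; y = λ·(7 - 24) - 16 ≡ 6. → (24, 6)
3P: (24, 6) + (7, 16). λ = (16 - 6)/(7 - 24) ≡ 10/12 mod 29. 12⁻¹ ≡ 17 (mod 29) since 12·17 = 204 ≡ 1, so λ ≡ 25.
  x = λ² - 24 - 7 = 625 - 31 ≡ 14; y = λ·(24 - 14) - 6 ≡ 12. → (14, 12)
3P = (14, 12).
Next 3Q:
Repeated addition: build up to 3Q.
2Q: tangent at (19, 12): λ = (3·19² + 18)/(2·12) ≡ 28/24. 24⁻¹ ≡ 23 (mod 29) since 24·23 = 552 ≡ 1, so λ ≡ 28·23 ≡ 6.
  x = λ² - 19 - 19 = 36 - 38 ≡ 27; y = λ·(19 - 27) - 12 ≡ 27. → (27, 27)
3Q: (27, 27) + (19, 12). λ = (12 - 27)/(19 - 27) ≡ 14/21 mod 29. 21⁻¹ ≡ 18 (mod 29) since 21·18 = 378 ≡ 1, so λ ≡ 20.
  x = λ² - 27 - 19 = 400 - 46 ≡ 6; y = λ·(27 - 6) - 27 ≡ 16. → (6, 16)
3Q = (6, 16).
Finally 3P + 3Q:
(14, 12) + (6, 16). λ = (16 - 12)/(6 - 14) ≡ 4/21 mod 29. 21⁻¹ ≡ 18 (mod 29), so λ ≡ 14.
  x = λ² - 14 - 6 = 196 - 20 ≡ 2; y = λ·(14 - 2) - 12 ≡ 11. → (2, 11)

(2, 11)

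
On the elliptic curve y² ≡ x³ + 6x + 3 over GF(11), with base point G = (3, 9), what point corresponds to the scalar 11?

(2, 10)

Repeated addition: build up to 11G.
2G: tangent at (3, 9): λ = (3·3² + 6)/(2·9) ≡ 0/7. 7⁻¹ ≡ 8 (mod 11), so λ ≡ 0·8 ≡ 0.
  x = λ² - 3 - 3 = 0 - 6 ≡ 5; y = λ·(3 - 5) - 9 ≡ 2. → (5, 2)
3G: (5, 2) + (3, 9). λ = (9 - 2)/(3 - 5) ≡ 7/9 mod 11. 9⁻¹ ≡ 5 (mod 11) since 9·5 = 45 ≡ 1, so λ ≡ 2.
  x = λ² - 5 - 3 = 4 - 8 ≡ 7; y = λ·(5 - 7) - 2 ≡ 5. → (7, 5)
4G: (7, 5) + (3, 9). λ = (9 - 5)/(3 - 7) ≡ 4/7 mod 11. 7⁻¹ ≡ 8 (mod 11), so λ ≡ 10.
  x = λ² - 7 - 3 = 100 - 10 ≡ 2; y = λ·(7 - 2) - 5 ≡ 1. → (2, 1)
5G: (2, 1) + (3, 9). λ = (9 - 1)/(3 - 2) ≡ 8/1 mod 11. 1⁻¹ ≡ 1 (mod 11), so λ ≡ 8.
  x = λ² - 2 - 3 = 64 - 5 ≡ 4; y = λ·(2 - 4) - 1 ≡ 5. → (4, 5)
6G: (4, 5) + (3, 9). λ = (9 - 5)/(3 - 4) ≡ 4/10 mod 11. 10⁻¹ ≡ 10 (mod 11), so λ ≡ 7.
  x = λ² - 4 - 3 = 49 - 7 ≡ 9; y = λ·(4 - 9) - 5 ≡ 4. → (9, 4)
7G: (9, 4) + (3, 9). λ = (9 - 4)/(3 - 9) ≡ 5/5 mod 11. 5⁻¹ ≡ 9 (mod 11), so λ ≡ 1.
  x = λ² - 9 - 3 = 1 - 12 ≡ 0; y = λ·(9 - 0) - 4 ≡ 5. → (0, 5)
8G: (0, 5) + (3, 9). λ = (9 - 5)/(3 - 0) ≡ 4/3 mod 11. 3⁻¹ ≡ 4 (mod 11), so λ ≡ 5.
  x = λ² - 0 - 3 = 25 - 3 ≡ 0; y = λ·(0 - 0) - 5 ≡ 6. → (0, 6)
9G: (0, 6) + (3, 9). λ = (9 - 6)/(3 - 0) ≡ 3/3 mod 11. 3⁻¹ ≡ 4 (mod 11), so λ ≡ 1.
  x = λ² - 0 - 3 = 1 - 3 ≡ 9; y = λ·(0 - 9) - 6 ≡ 7. → (9, 7)
10G: (9, 7) + (3, 9). λ = (9 - 7)/(3 - 9) ≡ 2/5 mod 11. 5⁻¹ ≡ 9 (mod 11), so λ ≡ 7.
  x = λ² - 9 - 3 = 49 - 12 ≡ 4; y = λ·(9 - 4) - 7 ≡ 6. → (4, 6)
11G: (4, 6) + (3, 9). λ = (9 - 6)/(3 - 4) ≡ 3/10 mod 11. 10⁻¹ ≡ 10 (mod 11), so λ ≡ 8.
  x = λ² - 4 - 3 = 64 - 7 ≡ 2; y = λ·(4 - 2) - 6 ≡ 10. → (2, 10)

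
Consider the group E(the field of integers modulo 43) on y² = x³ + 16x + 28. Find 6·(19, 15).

(9, 16)

Write P = (19, 15).
Double-and-add on 6 = (110)₂. Start with P = (19, 15) for the leading 1-bit.
double: tangent at (19, 15): λ = (3·19² + 16)/(2·15) ≡ 24/30. 30⁻¹ ≡ 33 (mod 43) since 30·33 = 990 ≡ 1, so λ ≡ 24·33 ≡ 18.
  x = λ² - 19 - 19 = 324 - 38 ≡ 28; y = λ·(19 - 28) - 15 ≡ 38. → (28, 38)
add P: (28, 38) + (19, 15). λ = (15 - 38)/(19 - 28) ≡ 20/34 mod 43. 34⁻¹ ≡ 19 (mod 43), so λ ≡ 36.
  x = λ² - 28 - 19 = 1296 - 47 ≡ 2; y = λ·(28 - 2) - 38 ≡ 38. → (2, 38)
double: tangent at (2, 38): λ = (3·2² + 16)/(2·38) ≡ 28/33. 33⁻¹ ≡ 30 (mod 43) since 33·30 = 990 ≡ 1, so λ ≡ 28·30 ≡ 23.
  x = λ² - 2 - 2 = 529 - 4 ≡ 9; y = λ·(2 - 9) - 38 ≡ 16. → (9, 16)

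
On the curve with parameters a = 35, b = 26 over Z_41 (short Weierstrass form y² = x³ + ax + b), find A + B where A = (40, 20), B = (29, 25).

(40, 20) + (29, 25). λ = (25 - 20)/(29 - 40) ≡ 5/30 mod 41. 30⁻¹ ≡ 26 (mod 41) since 30·26 = 780 ≡ 1, so λ ≡ 7.
  x = λ² - 40 - 29 = 49 - 69 ≡ 21; y = λ·(40 - 21) - 20 ≡ 31. → (21, 31)

(21, 31)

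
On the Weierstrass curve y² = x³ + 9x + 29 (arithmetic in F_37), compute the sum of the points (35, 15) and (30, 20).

(10, 34)

(35, 15) + (30, 20). λ = (20 - 15)/(30 - 35) ≡ 5/32 mod 37. 32⁻¹ ≡ 22 (mod 37) since 32·22 = 704 ≡ 1, so λ ≡ 36.
  x = λ² - 35 - 30 = 1296 - 65 ≡ 10; y = λ·(35 - 10) - 15 ≡ 34. → (10, 34)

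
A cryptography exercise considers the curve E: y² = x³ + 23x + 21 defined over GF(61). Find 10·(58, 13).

Write P = (58, 13).
Repeated addition: build up to 10P.
2P: tangent at (58, 13): λ = (3·58² + 23)/(2·13) ≡ 50/26. 26⁻¹ ≡ 54 (mod 61), so λ ≡ 50·54 ≡ 16.
  x = λ² - 58 - 58 = 256 - 116 ≡ 18; y = λ·(58 - 18) - 13 ≡ 17. → (18, 17)
3P: (18, 17) + (58, 13). λ = (13 - 17)/(58 - 18) ≡ 57/40 mod 61. 40⁻¹ ≡ 29 (mod 61), so λ ≡ 6.
  x = λ² - 18 - 58 = 36 - 76 ≡ 21; y = λ·(18 - 21) - 17 ≡ 26. → (21, 26)
4P: (21, 26) + (58, 13). λ = (13 - 26)/(58 - 21) ≡ 48/37 mod 61. 37⁻¹ ≡ 33 (mod 61) since 37·33 = 1221 ≡ 1, so λ ≡ 59.
  x = λ² - 21 - 58 = 3481 - 79 ≡ 47; y = λ·(21 - 47) - 26 ≡ 26. → (47, 26)
5P: (47, 26) + (58, 13). λ = (13 - 26)/(58 - 47) ≡ 48/11 mod 61. 11⁻¹ ≡ 50 (mod 61) since 11·50 = 550 ≡ 1, so λ ≡ 21.
  x = λ² - 47 - 58 = 441 - 105 ≡ 31; y = λ·(47 - 31) - 26 ≡ 5. → (31, 5)
6P: (31, 5) + (58, 13). λ = (13 - 5)/(58 - 31) ≡ 8/27 mod 61. 27⁻¹ ≡ 52 (mod 61), so λ ≡ 50.
  x = λ² - 31 - 58 = 2500 - 89 ≡ 32; y = λ·(31 - 32) - 5 ≡ 6. → (32, 6)
7P: (32, 6) + (58, 13). λ = (13 - 6)/(58 - 32) ≡ 7/26 mod 61. 26⁻¹ ≡ 54 (mod 61), so λ ≡ 12.
  x = λ² - 32 - 58 = 144 - 90 ≡ 54; y = λ·(32 - 54) - 6 ≡ 35. → (54, 35)
8P: (54, 35) + (58, 13). λ = (13 - 35)/(58 - 54) ≡ 39/4 mod 61. 4⁻¹ ≡ 46 (mod 61), so λ ≡ 25.
  x = λ² - 54 - 58 = 625 - 112 ≡ 25; y = λ·(54 - 25) - 35 ≡ 19. → (25, 19)
9P: (25, 19) + (58, 13). λ = (13 - 19)/(58 - 25) ≡ 55/33 mod 61. 33⁻¹ ≡ 37 (mod 61) since 33·37 = 1221 ≡ 1, so λ ≡ 22.
  x = λ² - 25 - 58 = 484 - 83 ≡ 35; y = λ·(25 - 35) - 19 ≡ 5. → (35, 5)
10P: (35, 5) + (58, 13). λ = (13 - 5)/(58 - 35) ≡ 8/23 mod 61. 23⁻¹ ≡ 8 (mod 61), so λ ≡ 3.
  x = λ² - 35 - 58 = 9 - 93 ≡ 38; y = λ·(35 - 38) - 5 ≡ 47. → (38, 47)

(38, 47)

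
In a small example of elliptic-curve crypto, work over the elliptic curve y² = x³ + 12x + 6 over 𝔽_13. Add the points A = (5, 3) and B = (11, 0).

(7, 11)

(5, 3) + (11, 0). λ = (0 - 3)/(11 - 5) ≡ 10/6 mod 13. 6⁻¹ ≡ 11 (mod 13), so λ ≡ 6.
  x = λ² - 5 - 11 = 36 - 16 ≡ 7; y = λ·(5 - 7) - 3 ≡ 11. → (7, 11)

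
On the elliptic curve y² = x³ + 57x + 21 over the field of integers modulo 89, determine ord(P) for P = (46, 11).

12

2P: tangent at (46, 11): λ = (3·46² + 57)/(2·11) ≡ 86/22. 22⁻¹ ≡ 85 (mod 89) since 22·85 = 1870 ≡ 1, so λ ≡ 86·85 ≡ 12.
  x = λ² - 46 - 46 = 144 - 92 ≡ 52; y = λ·(46 - 52) - 11 ≡ 6. → (52, 6)
3P: (52, 6) + (46, 11). λ = (11 - 6)/(46 - 52) ≡ 5/83 mod 89. 83⁻¹ ≡ 74 (mod 89), so λ ≡ 14.
  x = λ² - 52 - 46 = 196 - 98 ≡ 9; y = λ·(52 - 9) - 6 ≡ 62. → (9, 62)
4P: (9, 62) + (46, 11). λ = (11 - 62)/(46 - 9) ≡ 38/37 mod 89. 37⁻¹ ≡ 77 (mod 89) since 37·77 = 2849 ≡ 1, so λ ≡ 78.
  x = λ² - 9 - 46 = 6084 - 55 ≡ 66; y = λ·(9 - 66) - 62 ≡ 31. → (66, 31)
5P: (66, 31) + (46, 11). λ = (11 - 31)/(46 - 66) ≡ 69/69 mod 89. 69⁻¹ ≡ 40 (mod 89) since 69·40 = 2760 ≡ 1, so λ ≡ 1.
  x = λ² - 66 - 46 = 1 - 112 ≡ 67; y = λ·(66 - 67) - 31 ≡ 57. → (67, 57)
6P: (67, 57) + (46, 11). λ = (11 - 57)/(46 - 67) ≡ 43/68 mod 89. 68⁻¹ ≡ 72 (mod 89) since 68·72 = 4896 ≡ 1, so λ ≡ 70.
  x = λ² - 67 - 46 = 4900 - 113 ≡ 70; y = λ·(67 - 70) - 57 ≡ 0. → (70, 0)
7P: (70, 0) + (46, 11). λ = (11 - 0)/(46 - 70) ≡ 11/65 mod 89. 65⁻¹ ≡ 63 (mod 89) since 65·63 = 4095 ≡ 1, so λ ≡ 70.
  x = λ² - 70 - 46 = 4900 - 116 ≡ 67; y = λ·(70 - 67) - 0 ≡ 32. → (67, 32)
8P: (67, 32) + (46, 11). λ = (11 - 32)/(46 - 67) ≡ 68/68 mod 89. 68⁻¹ ≡ 72 (mod 89), so λ ≡ 1.
  x = λ² - 67 - 46 = 1 - 113 ≡ 66; y = λ·(67 - 66) - 32 ≡ 58. → (66, 58)
9P: (66, 58) + (46, 11). λ = (11 - 58)/(46 - 66) ≡ 42/69 mod 89. 69⁻¹ ≡ 40 (mod 89) since 69·40 = 2760 ≡ 1, so λ ≡ 78.
  x = λ² - 66 - 46 = 6084 - 112 ≡ 9; y = λ·(66 - 9) - 58 ≡ 27. → (9, 27)
10P: (9, 27) + (46, 11). λ = (11 - 27)/(46 - 9) ≡ 73/37 mod 89. 37⁻¹ ≡ 77 (mod 89), so λ ≡ 14.
  x = λ² - 9 - 46 = 196 - 55 ≡ 52; y = λ·(9 - 52) - 27 ≡ 83. → (52, 83)
11P: (52, 83) + (46, 11). λ = (11 - 83)/(46 - 52) ≡ 17/83 mod 89. 83⁻¹ ≡ 74 (mod 89) since 83·74 = 6142 ≡ 1, so λ ≡ 12.
  x = λ² - 52 - 46 = 144 - 98 ≡ 46; y = λ·(52 - 46) - 83 ≡ 78. → (46, 78)
12P: (46, 78) + (46, 11): same x and y₁ ≡ -y₂, so the sum is ∞.
12P = ∞, so the order is 12.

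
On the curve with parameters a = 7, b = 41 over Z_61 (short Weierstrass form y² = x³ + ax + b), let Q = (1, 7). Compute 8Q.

(1, 54)

Repeated addition: build up to 8Q.
2Q: tangent at (1, 7): λ = (3·1² + 7)/(2·7) ≡ 10/14. 14⁻¹ ≡ 48 (mod 61), so λ ≡ 10·48 ≡ 53.
  x = λ² - 1 - 1 = 2809 - 2 ≡ 1; y = λ·(1 - 1) - 7 ≡ 54. → (1, 54)
3Q: (1, 54) + (1, 7): same x and y₁ ≡ -y₂, so the sum is the point at infinity.
4Q: the point at infinity + (1, 7) = (1, 7) (identity).
5Q: tangent at (1, 7): λ = (3·1² + 7)/(2·7) ≡ 10/14. 14⁻¹ ≡ 48 (mod 61) since 14·48 = 672 ≡ 1, so λ ≡ 10·48 ≡ 53.
  x = λ² - 1 - 1 = 2809 - 2 ≡ 1; y = λ·(1 - 1) - 7 ≡ 54. → (1, 54)
6Q: (1, 54) + (1, 7): same x and y₁ ≡ -y₂, so the sum is the point at infinity.
7Q: the point at infinity + (1, 7) = (1, 7) (identity).
8Q: tangent at (1, 7): λ = (3·1² + 7)/(2·7) ≡ 10/14. 14⁻¹ ≡ 48 (mod 61), so λ ≡ 10·48 ≡ 53.
  x = λ² - 1 - 1 = 2809 - 2 ≡ 1; y = λ·(1 - 1) - 7 ≡ 54. → (1, 54)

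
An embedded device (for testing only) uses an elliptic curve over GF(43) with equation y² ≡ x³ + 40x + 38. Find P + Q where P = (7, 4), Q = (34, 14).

(38, 10)

(7, 4) + (34, 14). λ = (14 - 4)/(34 - 7) ≡ 10/27 mod 43. 27⁻¹ ≡ 8 (mod 43) since 27·8 = 216 ≡ 1, so λ ≡ 37.
  x = λ² - 7 - 34 = 1369 - 41 ≡ 38; y = λ·(7 - 38) - 4 ≡ 10. → (38, 10)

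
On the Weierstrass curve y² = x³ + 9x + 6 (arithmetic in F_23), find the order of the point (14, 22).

2P: tangent at (14, 22): λ = (3·14² + 9)/(2·22) ≡ 22/21. 21⁻¹ ≡ 11 (mod 23), so λ ≡ 22·11 ≡ 12.
  x = λ² - 14 - 14 = 144 - 28 ≡ 1; y = λ·(14 - 1) - 22 ≡ 19. → (1, 19)
3P: (1, 19) + (14, 22). λ = (22 - 19)/(14 - 1) ≡ 3/13 mod 23. 13⁻¹ ≡ 16 (mod 23) since 13·16 = 208 ≡ 1, so λ ≡ 2.
  x = λ² - 1 - 14 = 4 - 15 ≡ 12; y = λ·(1 - 12) - 19 ≡ 5. → (12, 5)
4P: (12, 5) + (14, 22). λ = (22 - 5)/(14 - 12) ≡ 17/2 mod 23. 2⁻¹ ≡ 12 (mod 23), so λ ≡ 20.
  x = λ² - 12 - 14 = 400 - 26 ≡ 6; y = λ·(12 - 6) - 5 ≡ 0. → (6, 0)
5P: (6, 0) + (14, 22). λ = (22 - 0)/(14 - 6) ≡ 22/8 mod 23. 8⁻¹ ≡ 3 (mod 23) since 8·3 = 24 ≡ 1, so λ ≡ 20.
  x = λ² - 6 - 14 = 400 - 20 ≡ 12; y = λ·(6 - 12) - 0 ≡ 18. → (12, 18)
6P: (12, 18) + (14, 22). λ = (22 - 18)/(14 - 12) ≡ 4/2 mod 23. 2⁻¹ ≡ 12 (mod 23), so λ ≡ 2.
  x = λ² - 12 - 14 = 4 - 26 ≡ 1; y = λ·(12 - 1) - 18 ≡ 4. → (1, 4)
7P: (1, 4) + (14, 22). λ = (22 - 4)/(14 - 1) ≡ 18/13 mod 23. 13⁻¹ ≡ 16 (mod 23), so λ ≡ 12.
  x = λ² - 1 - 14 = 144 - 15 ≡ 14; y = λ·(1 - 14) - 4 ≡ 1. → (14, 1)
8P: (14, 1) + (14, 22): same x and y₁ ≡ -y₂, so the sum is O.
8P = O, so the order is 8.

8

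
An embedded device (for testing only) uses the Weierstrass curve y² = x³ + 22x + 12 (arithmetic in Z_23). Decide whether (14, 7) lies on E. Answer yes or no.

y² = 7² ≡ 3; x³ + 22x + 12 = 3064 ≡ 5 (mod 23). 3 ≠ 5.

no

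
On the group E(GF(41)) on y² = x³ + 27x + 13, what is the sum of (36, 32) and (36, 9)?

The two points share x = 36 and their y-coordinates satisfy 32 + 9 ≡ 0 (mod 41), so they are inverses. Their sum is O.

O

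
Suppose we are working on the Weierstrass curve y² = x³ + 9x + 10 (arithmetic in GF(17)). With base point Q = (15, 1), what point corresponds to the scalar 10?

(15, 1)

Repeated addition: build up to 10Q.
2Q: tangent at (15, 1): λ = (3·15² + 9)/(2·1) ≡ 4/2. 2⁻¹ ≡ 9 (mod 17), so λ ≡ 4·9 ≡ 2.
  x = λ² - 15 - 15 = 4 - 30 ≡ 8; y = λ·(15 - 8) - 1 ≡ 13. → (8, 13)
3Q: (8, 13) + (15, 1). λ = (1 - 13)/(15 - 8) ≡ 5/7 mod 17. 7⁻¹ ≡ 5 (mod 17) since 7·5 = 35 ≡ 1, so λ ≡ 8.
  x = λ² - 8 - 15 = 64 - 23 ≡ 7; y = λ·(8 - 7) - 13 ≡ 12. → (7, 12)
4Q: (7, 12) + (15, 1). λ = (1 - 12)/(15 - 7) ≡ 6/8 mod 17. 8⁻¹ ≡ 15 (mod 17), so λ ≡ 5.
  x = λ² - 7 - 15 = 25 - 22 ≡ 3; y = λ·(7 - 3) - 12 ≡ 8. → (3, 8)
5Q: (3, 8) + (15, 1). λ = (1 - 8)/(15 - 3) ≡ 10/12 mod 17. 12⁻¹ ≡ 10 (mod 17), so λ ≡ 15.
  x = λ² - 3 - 15 = 225 - 18 ≡ 3; y = λ·(3 - 3) - 8 ≡ 9. → (3, 9)
6Q: (3, 9) + (15, 1). λ = (1 - 9)/(15 - 3) ≡ 9/12 mod 17. 12⁻¹ ≡ 10 (mod 17), so λ ≡ 5.
  x = λ² - 3 - 15 = 25 - 18 ≡ 7; y = λ·(3 - 7) - 9 ≡ 5. → (7, 5)
7Q: (7, 5) + (15, 1). λ = (1 - 5)/(15 - 7) ≡ 13/8 mod 17. 8⁻¹ ≡ 15 (mod 17), so λ ≡ 8.
  x = λ² - 7 - 15 = 64 - 22 ≡ 8; y = λ·(7 - 8) - 5 ≡ 4. → (8, 4)
8Q: (8, 4) + (15, 1). λ = (1 - 4)/(15 - 8) ≡ 14/7 mod 17. 7⁻¹ ≡ 5 (mod 17) since 7·5 = 35 ≡ 1, so λ ≡ 2.
  x = λ² - 8 - 15 = 4 - 23 ≡ 15; y = λ·(8 - 15) - 4 ≡ 16. → (15, 16)
9Q: (15, 16) + (15, 1): same x and y₁ ≡ -y₂, so the sum is O.
10Q: O + (15, 1) = (15, 1) (identity).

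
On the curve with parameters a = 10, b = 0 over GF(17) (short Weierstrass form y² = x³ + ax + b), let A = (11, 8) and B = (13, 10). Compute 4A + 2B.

O

First 4A:
Double-and-add on 4 = (100)₂. Start with A = (11, 8) for the leading 1-bit.
double: tangent at (11, 8): λ = (3·11² + 10)/(2·8) ≡ 16/16. 16⁻¹ ≡ 16 (mod 17), so λ ≡ 16·16 ≡ 1.
  x = λ² - 11 - 11 = 1 - 22 ≡ 13; y = λ·(11 - 13) - 8 ≡ 7. → (13, 7)
double: tangent at (13, 7): λ = (3·13² + 10)/(2·7) ≡ 7/14. 14⁻¹ ≡ 11 (mod 17), so λ ≡ 7·11 ≡ 9.
  x = λ² - 13 - 13 = 81 - 26 ≡ 4; y = λ·(13 - 4) - 7 ≡ 6. → (4, 6)
4A = (4, 6).
Next 2B:
Repeated addition: build up to 2B.
2B: tangent at (13, 10): λ = (3·13² + 10)/(2·10) ≡ 7/3. 3⁻¹ ≡ 6 (mod 17) since 3·6 = 18 ≡ 1, so λ ≡ 7·6 ≡ 8.
  x = λ² - 13 - 13 = 64 - 26 ≡ 4; y = λ·(13 - 4) - 10 ≡ 11. → (4, 11)
2B = (4, 11).
Finally 4A + 2B:
(4, 6) + (4, 11): same x and y₁ ≡ -y₂, so the sum is 𝒪.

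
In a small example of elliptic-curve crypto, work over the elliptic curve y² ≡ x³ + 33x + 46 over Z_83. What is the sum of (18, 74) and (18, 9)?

The two points share x = 18 and their y-coordinates satisfy 74 + 9 ≡ 0 (mod 83), so they are inverses. Their sum is the point at infinity.

O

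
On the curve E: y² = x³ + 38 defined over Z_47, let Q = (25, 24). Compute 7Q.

Repeated addition: build up to 7Q.
2Q: tangent at (25, 24): λ = (3·25² + 0)/(2·24) ≡ 42/1. 1⁻¹ ≡ 1 (mod 47) since 1·1 = 1 ≡ 1, so λ ≡ 42·1 ≡ 42.
  x = λ² - 25 - 25 = 1764 - 50 ≡ 22; y = λ·(25 - 22) - 24 ≡ 8. → (22, 8)
3Q: (22, 8) + (25, 24). λ = (24 - 8)/(25 - 22) ≡ 16/3 mod 47. 3⁻¹ ≡ 16 (mod 47), so λ ≡ 21.
  x = λ² - 22 - 25 = 441 - 47 ≡ 18; y = λ·(22 - 18) - 8 ≡ 29. → (18, 29)
4Q: (18, 29) + (25, 24). λ = (24 - 29)/(25 - 18) ≡ 42/7 mod 47. 7⁻¹ ≡ 27 (mod 47), so λ ≡ 6.
  x = λ² - 18 - 25 = 36 - 43 ≡ 40; y = λ·(18 - 40) - 29 ≡ 27. → (40, 27)
5Q: (40, 27) + (25, 24). λ = (24 - 27)/(25 - 40) ≡ 44/32 mod 47. 32⁻¹ ≡ 25 (mod 47) since 32·25 = 800 ≡ 1, so λ ≡ 19.
  x = λ² - 40 - 25 = 361 - 65 ≡ 14; y = λ·(40 - 14) - 27 ≡ 44. → (14, 44)
6Q: (14, 44) + (25, 24). λ = (24 - 44)/(25 - 14) ≡ 27/11 mod 47. 11⁻¹ ≡ 30 (mod 47), so λ ≡ 11.
  x = λ² - 14 - 25 = 121 - 39 ≡ 35; y = λ·(14 - 35) - 44 ≡ 7. → (35, 7)
7Q: (35, 7) + (25, 24). λ = (24 - 7)/(25 - 35) ≡ 17/37 mod 47. 37⁻¹ ≡ 14 (mod 47), so λ ≡ 3.
  x = λ² - 35 - 25 = 9 - 60 ≡ 43; y = λ·(35 - 43) - 7 ≡ 16. → (43, 16)

(43, 16)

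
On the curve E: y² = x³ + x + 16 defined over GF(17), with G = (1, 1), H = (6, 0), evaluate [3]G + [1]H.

(7, 3)

First 3G:
Repeated addition: build up to 3G.
2G: tangent at (1, 1): λ = (3·1² + 1)/(2·1) ≡ 4/2. 2⁻¹ ≡ 9 (mod 17), so λ ≡ 4·9 ≡ 2.
  x = λ² - 1 - 1 = 4 - 2 ≡ 2; y = λ·(1 - 2) - 1 ≡ 14. → (2, 14)
3G: (2, 14) + (1, 1). λ = (1 - 14)/(1 - 2) ≡ 4/16 mod 17. 16⁻¹ ≡ 16 (mod 17), so λ ≡ 13.
  x = λ² - 2 - 1 = 169 - 3 ≡ 13; y = λ·(2 - 13) - 14 ≡ 13. → (13, 13)
3G = (13, 13).
Finally 3G + H:
(13, 13) + (6, 0). λ = (0 - 13)/(6 - 13) ≡ 4/10 mod 17. 10⁻¹ ≡ 12 (mod 17), so λ ≡ 14.
  x = λ² - 13 - 6 = 196 - 19 ≡ 7; y = λ·(13 - 7) - 13 ≡ 3. → (7, 3)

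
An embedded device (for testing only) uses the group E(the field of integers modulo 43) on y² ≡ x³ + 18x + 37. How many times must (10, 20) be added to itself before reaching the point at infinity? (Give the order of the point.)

9

2P: tangent at (10, 20): λ = (3·10² + 18)/(2·20) ≡ 17/40. 40⁻¹ ≡ 14 (mod 43), so λ ≡ 17·14 ≡ 23.
  x = λ² - 10 - 10 = 529 - 20 ≡ 36; y = λ·(10 - 36) - 20 ≡ 27. → (36, 27)
3P: (36, 27) + (10, 20). λ = (20 - 27)/(10 - 36) ≡ 36/17 mod 43. 17⁻¹ ≡ 38 (mod 43) since 17·38 = 646 ≡ 1, so λ ≡ 35.
  x = λ² - 36 - 10 = 1225 - 46 ≡ 18; y = λ·(36 - 18) - 27 ≡ 1. → (18, 1)
4P: (18, 1) + (10, 20). λ = (20 - 1)/(10 - 18) ≡ 19/35 mod 43. 35⁻¹ ≡ 16 (mod 43) since 35·16 = 560 ≡ 1, so λ ≡ 3.
  x = λ² - 18 - 10 = 9 - 28 ≡ 24; y = λ·(18 - 24) - 1 ≡ 24. → (24, 24)
5P: (24, 24) + (10, 20). λ = (20 - 24)/(10 - 24) ≡ 39/29 mod 43. 29⁻¹ ≡ 3 (mod 43), so λ ≡ 31.
  x = λ² - 24 - 10 = 961 - 34 ≡ 24; y = λ·(24 - 24) - 24 ≡ 19. → (24, 19)
6P: (24, 19) + (10, 20). λ = (20 - 19)/(10 - 24) ≡ 1/29 mod 43. 29⁻¹ ≡ 3 (mod 43), so λ ≡ 3.
  x = λ² - 24 - 10 = 9 - 34 ≡ 18; y = λ·(24 - 18) - 19 ≡ 42. → (18, 42)
7P: (18, 42) + (10, 20). λ = (20 - 42)/(10 - 18) ≡ 21/35 mod 43. 35⁻¹ ≡ 16 (mod 43) since 35·16 = 560 ≡ 1, so λ ≡ 35.
  x = λ² - 18 - 10 = 1225 - 28 ≡ 36; y = λ·(18 - 36) - 42 ≡ 16. → (36, 16)
8P: (36, 16) + (10, 20). λ = (20 - 16)/(10 - 36) ≡ 4/17 mod 43. 17⁻¹ ≡ 38 (mod 43) since 17·38 = 646 ≡ 1, so λ ≡ 23.
  x = λ² - 36 - 10 = 529 - 46 ≡ 10; y = λ·(36 - 10) - 16 ≡ 23. → (10, 23)
9P: (10, 23) + (10, 20): same x and y₁ ≡ -y₂, so the sum is the point at infinity.
9P = the point at infinity, so the order is 9.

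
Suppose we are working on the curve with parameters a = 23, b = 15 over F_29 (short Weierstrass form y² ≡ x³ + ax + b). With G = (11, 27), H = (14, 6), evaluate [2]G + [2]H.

(5, 9)

First 2G:
Repeated addition: build up to 2G.
2G: tangent at (11, 27): λ = (3·11² + 23)/(2·27) ≡ 9/25. 25⁻¹ ≡ 7 (mod 29), so λ ≡ 9·7 ≡ 5.
  x = λ² - 11 - 11 = 25 - 22 ≡ 3; y = λ·(11 - 3) - 27 ≡ 13. → (3, 13)
2G = (3, 13).
Next 2H:
Repeated addition: build up to 2H.
2H: tangent at (14, 6): λ = (3·14² + 23)/(2·6) ≡ 2/12. 12⁻¹ ≡ 17 (mod 29), so λ ≡ 2·17 ≡ 5.
  x = λ² - 14 - 14 = 25 - 28 ≡ 26; y = λ·(14 - 26) - 6 ≡ 21. → (26, 21)
2H = (26, 21).
Finally 2G + 2H:
(3, 13) + (26, 21). λ = (21 - 13)/(26 - 3) ≡ 8/23 mod 29. 23⁻¹ ≡ 24 (mod 29), so λ ≡ 18.
  x = λ² - 3 - 26 = 324 - 29 ≡ 5; y = λ·(3 - 5) - 13 ≡ 9. → (5, 9)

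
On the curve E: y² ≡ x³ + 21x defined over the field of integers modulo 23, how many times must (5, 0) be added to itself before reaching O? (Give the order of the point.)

2

2P: (5, 0) + (5, 0): same x and y₁ ≡ -y₂, so the sum is O.
2P = O, so the order is 2.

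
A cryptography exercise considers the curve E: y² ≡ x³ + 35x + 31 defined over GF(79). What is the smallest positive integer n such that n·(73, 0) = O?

2P: (73, 0) + (73, 0): same x and y₁ ≡ -y₂, so the sum is O.
2P = O, so the order is 2.

2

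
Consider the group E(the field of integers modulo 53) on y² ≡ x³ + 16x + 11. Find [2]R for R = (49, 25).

tangent at (49, 25): λ = (3·49² + 16)/(2·25) ≡ 11/50. 50⁻¹ ≡ 35 (mod 53), so λ ≡ 11·35 ≡ 14.
  x = λ² - 49 - 49 = 196 - 98 ≡ 45; y = λ·(49 - 45) - 25 ≡ 31. → (45, 31)

(45, 31)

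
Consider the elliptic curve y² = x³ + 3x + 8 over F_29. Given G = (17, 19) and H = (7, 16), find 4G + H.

(27, 20)

First 4G:
Double-and-add on 4 = (100)₂. Start with G = (17, 19) for the leading 1-bit.
double: tangent at (17, 19): λ = (3·17² + 3)/(2·19) ≡ 0/9. 9⁻¹ ≡ 13 (mod 29), so λ ≡ 0·13 ≡ 0.
  x = λ² - 17 - 17 = 0 - 34 ≡ 24; y = λ·(17 - 24) - 19 ≡ 10. → (24, 10)
double: tangent at (24, 10): λ = (3·24² + 3)/(2·10) ≡ 20/20. 20⁻¹ ≡ 16 (mod 29) since 20·16 = 320 ≡ 1, so λ ≡ 20·16 ≡ 1.
  x = λ² - 24 - 24 = 1 - 48 ≡ 11; y = λ·(24 - 11) - 10 ≡ 3. → (11, 3)
4G = (11, 3).
Finally 4G + H:
(11, 3) + (7, 16). λ = (16 - 3)/(7 - 11) ≡ 13/25 mod 29. 25⁻¹ ≡ 7 (mod 29), so λ ≡ 4.
  x = λ² - 11 - 7 = 16 - 18 ≡ 27; y = λ·(11 - 27) - 3 ≡ 20. → (27, 20)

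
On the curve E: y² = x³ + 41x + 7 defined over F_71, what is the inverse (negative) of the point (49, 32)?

-(49, 32) = (49, -32 mod 71) = (49, 39).

(49, 39)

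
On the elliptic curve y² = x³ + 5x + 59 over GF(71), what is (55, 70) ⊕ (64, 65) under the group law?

(61, 28)

(55, 70) + (64, 65). λ = (65 - 70)/(64 - 55) ≡ 66/9 mod 71. 9⁻¹ ≡ 8 (mod 71), so λ ≡ 31.
  x = λ² - 55 - 64 = 961 - 119 ≡ 61; y = λ·(55 - 61) - 70 ≡ 28. → (61, 28)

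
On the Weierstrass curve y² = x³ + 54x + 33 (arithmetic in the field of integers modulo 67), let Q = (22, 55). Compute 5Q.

(37, 25)

Repeated addition: build up to 5Q.
2Q: tangent at (22, 55): λ = (3·22² + 54)/(2·55) ≡ 32/43. 43⁻¹ ≡ 53 (mod 67), so λ ≡ 32·53 ≡ 21.
  x = λ² - 22 - 22 = 441 - 44 ≡ 62; y = λ·(22 - 62) - 55 ≡ 43. → (62, 43)
3Q: (62, 43) + (22, 55). λ = (55 - 43)/(22 - 62) ≡ 12/27 mod 67. 27⁻¹ ≡ 5 (mod 67), so λ ≡ 60.
  x = λ² - 62 - 22 = 3600 - 84 ≡ 32; y = λ·(62 - 32) - 43 ≡ 15. → (32, 15)
4Q: (32, 15) + (22, 55). λ = (55 - 15)/(22 - 32) ≡ 40/57 mod 67. 57⁻¹ ≡ 20 (mod 67), so λ ≡ 63.
  x = λ² - 32 - 22 = 3969 - 54 ≡ 29; y = λ·(32 - 29) - 15 ≡ 40. → (29, 40)
5Q: (29, 40) + (22, 55). λ = (55 - 40)/(22 - 29) ≡ 15/60 mod 67. 60⁻¹ ≡ 19 (mod 67) since 60·19 = 1140 ≡ 1, so λ ≡ 17.
  x = λ² - 29 - 22 = 289 - 51 ≡ 37; y = λ·(29 - 37) - 40 ≡ 25. → (37, 25)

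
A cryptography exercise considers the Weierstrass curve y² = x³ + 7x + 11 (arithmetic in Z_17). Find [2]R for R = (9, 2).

(8, 1)

tangent at (9, 2): λ = (3·9² + 7)/(2·2) ≡ 12/4. 4⁻¹ ≡ 13 (mod 17) since 4·13 = 52 ≡ 1, so λ ≡ 12·13 ≡ 3.
  x = λ² - 9 - 9 = 9 - 18 ≡ 8; y = λ·(9 - 8) - 2 ≡ 1. → (8, 1)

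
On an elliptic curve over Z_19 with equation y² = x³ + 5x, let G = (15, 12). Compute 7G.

Double-and-add on 7 = (111)₂. Start with G = (15, 12) for the leading 1-bit.
double: tangent at (15, 12): λ = (3·15² + 5)/(2·12) ≡ 15/5. 5⁻¹ ≡ 4 (mod 19) since 5·4 = 20 ≡ 1, so λ ≡ 15·4 ≡ 3.
  x = λ² - 15 - 15 = 9 - 30 ≡ 17; y = λ·(15 - 17) - 12 ≡ 1. → (17, 1)
add G: (17, 1) + (15, 12). λ = (12 - 1)/(15 - 17) ≡ 11/17 mod 19. 17⁻¹ ≡ 9 (mod 19), so λ ≡ 4.
  x = λ² - 17 - 15 = 16 - 32 ≡ 3; y = λ·(17 - 3) - 1 ≡ 17. → (3, 17)
double: tangent at (3, 17): λ = (3·3² + 5)/(2·17) ≡ 13/15. 15⁻¹ ≡ 14 (mod 19) since 15·14 = 210 ≡ 1, so λ ≡ 13·14 ≡ 11.
  x = λ² - 3 - 3 = 121 - 6 ≡ 1; y = λ·(3 - 1) - 17 ≡ 5. → (1, 5)
add G: (1, 5) + (15, 12). λ = (12 - 5)/(15 - 1) ≡ 7/14 mod 19. 14⁻¹ ≡ 15 (mod 19), so λ ≡ 10.
  x = λ² - 1 - 15 = 100 - 16 ≡ 8; y = λ·(1 - 8) - 5 ≡ 1. → (8, 1)

(8, 1)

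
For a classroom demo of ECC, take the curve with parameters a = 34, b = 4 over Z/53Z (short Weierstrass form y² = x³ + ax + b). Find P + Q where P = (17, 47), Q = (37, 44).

(17, 47) + (37, 44). λ = (44 - 47)/(37 - 17) ≡ 50/20 mod 53. 20⁻¹ ≡ 8 (mod 53), so λ ≡ 29.
  x = λ² - 17 - 37 = 841 - 54 ≡ 45; y = λ·(17 - 45) - 47 ≡ 42. → (45, 42)

(45, 42)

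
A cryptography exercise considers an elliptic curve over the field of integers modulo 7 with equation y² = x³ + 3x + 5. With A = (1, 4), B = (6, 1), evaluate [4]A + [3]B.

First 4A:
Double-and-add on 4 = (100)₂. Start with A = (1, 4) for the leading 1-bit.
double: tangent at (1, 4): λ = (3·1² + 3)/(2·4) ≡ 6/1. 1⁻¹ ≡ 1 (mod 7), so λ ≡ 6·1 ≡ 6.
  x = λ² - 1 - 1 = 36 - 2 ≡ 6; y = λ·(1 - 6) - 4 ≡ 1. → (6, 1)
double: tangent at (6, 1): λ = (3·6² + 3)/(2·1) ≡ 6/2. 2⁻¹ ≡ 4 (mod 7), so λ ≡ 6·4 ≡ 3.
  x = λ² - 6 - 6 = 9 - 12 ≡ 4; y = λ·(6 - 4) - 1 ≡ 5. → (4, 5)
4A = (4, 5).
Next 3B:
Repeated addition: build up to 3B.
2B: tangent at (6, 1): λ = (3·6² + 3)/(2·1) ≡ 6/2. 2⁻¹ ≡ 4 (mod 7) since 2·4 = 8 ≡ 1, so λ ≡ 6·4 ≡ 3.
  x = λ² - 6 - 6 = 9 - 12 ≡ 4; y = λ·(6 - 4) - 1 ≡ 5. → (4, 5)
3B: (4, 5) + (6, 1). λ = (1 - 5)/(6 - 4) ≡ 3/2 mod 7. 2⁻¹ ≡ 4 (mod 7), so λ ≡ 5.
  x = λ² - 4 - 6 = 25 - 10 ≡ 1; y = λ·(4 - 1) - 5 ≡ 3. → (1, 3)
3B = (1, 3).
Finally 4A + 3B:
(4, 5) + (1, 3). λ = (3 - 5)/(1 - 4) ≡ 5/4 mod 7. 4⁻¹ ≡ 2 (mod 7), so λ ≡ 3.
  x = λ² - 4 - 1 = 9 - 5 ≡ 4; y = λ·(4 - 4) - 5 ≡ 2. → (4, 2)

(4, 2)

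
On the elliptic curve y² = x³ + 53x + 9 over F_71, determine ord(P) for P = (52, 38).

5

2P: tangent at (52, 38): λ = (3·52² + 53)/(2·38) ≡ 0/5. 5⁻¹ ≡ 57 (mod 71), so λ ≡ 0·57 ≡ 0.
  x = λ² - 52 - 52 = 0 - 104 ≡ 38; y = λ·(52 - 38) - 38 ≡ 33. → (38, 33)
3P: (38, 33) + (52, 38). λ = (38 - 33)/(52 - 38) ≡ 5/14 mod 71. 14⁻¹ ≡ 66 (mod 71) since 14·66 = 924 ≡ 1, so λ ≡ 46.
  x = λ² - 38 - 52 = 2116 - 90 ≡ 38; y = λ·(38 - 38) - 33 ≡ 38. → (38, 38)
4P: (38, 38) + (52, 38). λ = (38 - 38)/(52 - 38) ≡ 0/14 mod 71. 14⁻¹ ≡ 66 (mod 71) since 14·66 = 924 ≡ 1, so λ ≡ 0.
  x = λ² - 38 - 52 = 0 - 90 ≡ 52; y = λ·(38 - 52) - 38 ≡ 33. → (52, 33)
5P: (52, 33) + (52, 38): same x and y₁ ≡ -y₂, so the sum is O.
5P = O, so the order is 5.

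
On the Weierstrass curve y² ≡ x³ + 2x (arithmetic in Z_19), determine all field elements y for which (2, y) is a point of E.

x³ + 2x + 0 = 12 ≡ 12 (mod 19).
12 is a non-residue mod 19; no y exists.

none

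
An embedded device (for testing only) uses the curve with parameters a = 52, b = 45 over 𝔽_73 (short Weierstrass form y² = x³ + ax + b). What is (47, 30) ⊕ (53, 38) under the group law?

(47, 30) + (53, 38). λ = (38 - 30)/(53 - 47) ≡ 8/6 mod 73. 6⁻¹ ≡ 61 (mod 73) since 6·61 = 366 ≡ 1, so λ ≡ 50.
  x = λ² - 47 - 53 = 2500 - 100 ≡ 64; y = λ·(47 - 64) - 30 ≡ 69. → (64, 69)

(64, 69)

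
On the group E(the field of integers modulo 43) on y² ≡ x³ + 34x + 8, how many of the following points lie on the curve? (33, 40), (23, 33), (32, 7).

1

(33, 40): 40² ≡ 9, rhs ≡ 1 → off.
(23, 33): 33² ≡ 14, rhs ≡ 14 → on.
(32, 7): 7² ≡ 6, rhs ≡ 23 → off.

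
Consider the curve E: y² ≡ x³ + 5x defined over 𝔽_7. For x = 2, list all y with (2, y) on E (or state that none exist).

x³ + 5x + 0 = 18 ≡ 4 (mod 7).
Square roots of 4 mod 7: 2 and 5 (since 2² = 4 ≡ 4).

2, 5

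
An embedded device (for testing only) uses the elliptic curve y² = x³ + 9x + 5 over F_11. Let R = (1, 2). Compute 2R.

(7, 2)

tangent at (1, 2): λ = (3·1² + 9)/(2·2) ≡ 1/4. 4⁻¹ ≡ 3 (mod 11), so λ ≡ 1·3 ≡ 3.
  x = λ² - 1 - 1 = 9 - 2 ≡ 7; y = λ·(1 - 7) - 2 ≡ 2. → (7, 2)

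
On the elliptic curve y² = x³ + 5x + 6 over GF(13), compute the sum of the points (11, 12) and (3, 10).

(11, 12) + (3, 10). λ = (10 - 12)/(3 - 11) ≡ 11/5 mod 13. 5⁻¹ ≡ 8 (mod 13), so λ ≡ 10.
  x = λ² - 11 - 3 = 100 - 14 ≡ 8; y = λ·(11 - 8) - 12 ≡ 5. → (8, 5)

(8, 5)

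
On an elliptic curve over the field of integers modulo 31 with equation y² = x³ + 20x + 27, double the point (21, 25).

tangent at (21, 25): λ = (3·21² + 20)/(2·25) ≡ 10/19. 19⁻¹ ≡ 18 (mod 31) since 19·18 = 342 ≡ 1, so λ ≡ 10·18 ≡ 25.
  x = λ² - 21 - 21 = 625 - 42 ≡ 25; y = λ·(21 - 25) - 25 ≡ 30. → (25, 30)

(25, 30)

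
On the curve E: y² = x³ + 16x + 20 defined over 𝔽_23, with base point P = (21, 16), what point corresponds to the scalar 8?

(3, 7)

Repeated addition: build up to 8P.
2P: tangent at (21, 16): λ = (3·21² + 16)/(2·16) ≡ 5/9. 9⁻¹ ≡ 18 (mod 23) since 9·18 = 162 ≡ 1, so λ ≡ 5·18 ≡ 21.
  x = λ² - 21 - 21 = 441 - 42 ≡ 8; y = λ·(21 - 8) - 16 ≡ 4. → (8, 4)
3P: (8, 4) + (21, 16). λ = (16 - 4)/(21 - 8) ≡ 12/13 mod 23. 13⁻¹ ≡ 16 (mod 23), so λ ≡ 8.
  x = λ² - 8 - 21 = 64 - 29 ≡ 12; y = λ·(8 - 12) - 4 ≡ 10. → (12, 10)
4P: (12, 10) + (21, 16). λ = (16 - 10)/(21 - 12) ≡ 6/9 mod 23. 9⁻¹ ≡ 18 (mod 23), so λ ≡ 16.
  x = λ² - 12 - 21 = 256 - 33 ≡ 16; y = λ·(12 - 16) - 10 ≡ 18. → (16, 18)
5P: (16, 18) + (21, 16). λ = (16 - 18)/(21 - 16) ≡ 21/5 mod 23. 5⁻¹ ≡ 14 (mod 23), so λ ≡ 18.
  x = λ² - 16 - 21 = 324 - 37 ≡ 11; y = λ·(16 - 11) - 18 ≡ 3. → (11, 3)
6P: (11, 3) + (21, 16). λ = (16 - 3)/(21 - 11) ≡ 13/10 mod 23. 10⁻¹ ≡ 7 (mod 23), so λ ≡ 22.
  x = λ² - 11 - 21 = 484 - 32 ≡ 15; y = λ·(11 - 15) - 3 ≡ 1. → (15, 1)
7P: (15, 1) + (21, 16). λ = (16 - 1)/(21 - 15) ≡ 15/6 mod 23. 6⁻¹ ≡ 4 (mod 23) since 6·4 = 24 ≡ 1, so λ ≡ 14.
  x = λ² - 15 - 21 = 196 - 36 ≡ 22; y = λ·(15 - 22) - 1 ≡ 16. → (22, 16)
8P: (22, 16) + (21, 16). λ = (16 - 16)/(21 - 22) ≡ 0/22 mod 23. 22⁻¹ ≡ 22 (mod 23) since 22·22 = 484 ≡ 1, so λ ≡ 0.
  x = λ² - 22 - 21 = 0 - 43 ≡ 3; y = λ·(22 - 3) - 16 ≡ 7. → (3, 7)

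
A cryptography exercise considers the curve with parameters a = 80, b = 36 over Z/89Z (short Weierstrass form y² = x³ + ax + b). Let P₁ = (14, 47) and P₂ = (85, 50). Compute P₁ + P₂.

(14, 47) + (85, 50). λ = (50 - 47)/(85 - 14) ≡ 3/71 mod 89. 71⁻¹ ≡ 84 (mod 89), so λ ≡ 74.
  x = λ² - 14 - 85 = 5476 - 99 ≡ 37; y = λ·(14 - 37) - 47 ≡ 31. → (37, 31)

(37, 31)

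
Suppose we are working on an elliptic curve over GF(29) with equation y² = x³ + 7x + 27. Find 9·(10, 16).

Write Q = (10, 16).
Double-and-add on 9 = (1001)₂. Start with Q = (10, 16) for the leading 1-bit.
double: tangent at (10, 16): λ = (3·10² + 7)/(2·16) ≡ 17/3. 3⁻¹ ≡ 10 (mod 29) since 3·10 = 30 ≡ 1, so λ ≡ 17·10 ≡ 25.
  x = λ² - 10 - 10 = 625 - 20 ≡ 25; y = λ·(10 - 25) - 16 ≡ 15. → (25, 15)
double: tangent at (25, 15): λ = (3·25² + 7)/(2·15) ≡ 26/1. 1⁻¹ ≡ 1 (mod 29) since 1·1 = 1 ≡ 1, so λ ≡ 26·1 ≡ 26.
  x = λ² - 25 - 25 = 676 - 50 ≡ 17; y = λ·(25 - 17) - 15 ≡ 19. → (17, 19)
double: tangent at (17, 19): λ = (3·17² + 7)/(2·19) ≡ 4/9. 9⁻¹ ≡ 13 (mod 29), so λ ≡ 4·13 ≡ 23.
  x = λ² - 17 - 17 = 529 - 34 ≡ 2; y = λ·(17 - 2) - 19 ≡ 7. → (2, 7)
add Q: (2, 7) + (10, 16). λ = (16 - 7)/(10 - 2) ≡ 9/8 mod 29. 8⁻¹ ≡ 11 (mod 29), so λ ≡ 12.
  x = λ² - 2 - 10 = 144 - 12 ≡ 16; y = λ·(2 - 16) - 7 ≡ 28. → (16, 28)

(16, 28)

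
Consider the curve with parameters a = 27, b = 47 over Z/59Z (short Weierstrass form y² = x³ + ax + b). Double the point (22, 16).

tangent at (22, 16): λ = (3·22² + 27)/(2·16) ≡ 4/32. 32⁻¹ ≡ 24 (mod 59), so λ ≡ 4·24 ≡ 37.
  x = λ² - 22 - 22 = 1369 - 44 ≡ 27; y = λ·(22 - 27) - 16 ≡ 35. → (27, 35)

(27, 35)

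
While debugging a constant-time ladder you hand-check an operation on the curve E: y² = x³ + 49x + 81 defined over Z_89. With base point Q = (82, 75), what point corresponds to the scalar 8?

Repeated addition: build up to 8Q.
2Q: tangent at (82, 75): λ = (3·82² + 49)/(2·75) ≡ 18/61. 61⁻¹ ≡ 54 (mod 89), so λ ≡ 18·54 ≡ 82.
  x = λ² - 82 - 82 = 6724 - 164 ≡ 63; y = λ·(82 - 63) - 75 ≡ 59. → (63, 59)
3Q: (63, 59) + (82, 75). λ = (75 - 59)/(82 - 63) ≡ 16/19 mod 89. 19⁻¹ ≡ 75 (mod 89) since 19·75 = 1425 ≡ 1, so λ ≡ 43.
  x = λ² - 63 - 82 = 1849 - 145 ≡ 13; y = λ·(63 - 13) - 59 ≡ 44. → (13, 44)
4Q: (13, 44) + (82, 75). λ = (75 - 44)/(82 - 13) ≡ 31/69 mod 89. 69⁻¹ ≡ 40 (mod 89), so λ ≡ 83.
  x = λ² - 13 - 82 = 6889 - 95 ≡ 30; y = λ·(13 - 30) - 44 ≡ 58. → (30, 58)
5Q: (30, 58) + (82, 75). λ = (75 - 58)/(82 - 30) ≡ 17/52 mod 89. 52⁻¹ ≡ 12 (mod 89), so λ ≡ 26.
  x = λ² - 30 - 82 = 676 - 112 ≡ 30; y = λ·(30 - 30) - 58 ≡ 31. → (30, 31)
6Q: (30, 31) + (82, 75). λ = (75 - 31)/(82 - 30) ≡ 44/52 mod 89. 52⁻¹ ≡ 12 (mod 89), so λ ≡ 83.
  x = λ² - 30 - 82 = 6889 - 112 ≡ 13; y = λ·(30 - 13) - 31 ≡ 45. → (13, 45)
7Q: (13, 45) + (82, 75). λ = (75 - 45)/(82 - 13) ≡ 30/69 mod 89. 69⁻¹ ≡ 40 (mod 89) since 69·40 = 2760 ≡ 1, so λ ≡ 43.
  x = λ² - 13 - 82 = 1849 - 95 ≡ 63; y = λ·(13 - 63) - 45 ≡ 30. → (63, 30)
8Q: (63, 30) + (82, 75). λ = (75 - 30)/(82 - 63) ≡ 45/19 mod 89. 19⁻¹ ≡ 75 (mod 89), so λ ≡ 82.
  x = λ² - 63 - 82 = 6724 - 145 ≡ 82; y = λ·(63 - 82) - 30 ≡ 14. → (82, 14)

(82, 14)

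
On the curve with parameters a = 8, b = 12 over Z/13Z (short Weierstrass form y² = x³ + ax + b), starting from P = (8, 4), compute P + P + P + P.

Repeated addition: build up to 4P.
2P: tangent at (8, 4): λ = (3·8² + 8)/(2·4) ≡ 5/8. 8⁻¹ ≡ 5 (mod 13) since 8·5 = 40 ≡ 1, so λ ≡ 5·5 ≡ 12.
  x = λ² - 8 - 8 = 144 - 16 ≡ 11; y = λ·(8 - 11) - 4 ≡ 12. → (11, 12)
3P: (11, 12) + (8, 4). λ = (4 - 12)/(8 - 11) ≡ 5/10 mod 13. 10⁻¹ ≡ 4 (mod 13), so λ ≡ 7.
  x = λ² - 11 - 8 = 49 - 19 ≡ 4; y = λ·(11 - 4) - 12 ≡ 11. → (4, 11)
4P: (4, 11) + (8, 4). λ = (4 - 11)/(8 - 4) ≡ 6/4 mod 13. 4⁻¹ ≡ 10 (mod 13) since 4·10 = 40 ≡ 1, so λ ≡ 8.
  x = λ² - 4 - 8 = 64 - 12 ≡ 0; y = λ·(4 - 0) - 11 ≡ 8. → (0, 8)

(0, 8)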